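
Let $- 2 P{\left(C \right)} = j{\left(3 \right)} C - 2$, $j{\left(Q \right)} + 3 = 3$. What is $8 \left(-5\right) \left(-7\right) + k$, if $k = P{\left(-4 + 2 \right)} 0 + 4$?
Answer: $284$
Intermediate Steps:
$j{\left(Q \right)} = 0$ ($j{\left(Q \right)} = -3 + 3 = 0$)
$P{\left(C \right)} = 1$ ($P{\left(C \right)} = - \frac{0 C - 2}{2} = - \frac{0 - 2}{2} = \left(- \frac{1}{2}\right) \left(-2\right) = 1$)
$k = 4$ ($k = 1 \cdot 0 + 4 = 0 + 4 = 4$)
$8 \left(-5\right) \left(-7\right) + k = 8 \left(-5\right) \left(-7\right) + 4 = \left(-40\right) \left(-7\right) + 4 = 280 + 4 = 284$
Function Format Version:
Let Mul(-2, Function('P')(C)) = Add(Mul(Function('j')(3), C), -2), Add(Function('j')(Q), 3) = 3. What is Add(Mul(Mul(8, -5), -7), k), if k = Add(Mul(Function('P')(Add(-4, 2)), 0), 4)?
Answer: 284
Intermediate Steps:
Function('j')(Q) = 0 (Function('j')(Q) = Add(-3, 3) = 0)
Function('P')(C) = 1 (Function('P')(C) = Mul(Rational(-1, 2), Add(Mul(0, C), -2)) = Mul(Rational(-1, 2), Add(0, -2)) = Mul(Rational(-1, 2), -2) = 1)
k = 4 (k = Add(Mul(1, 0), 4) = Add(0, 4) = 4)
Add(Mul(Mul(8, -5), -7), k) = Add(Mul(Mul(8, -5), -7), 4) = Add(Mul(-40, -7), 4) = Add(280, 4) = 284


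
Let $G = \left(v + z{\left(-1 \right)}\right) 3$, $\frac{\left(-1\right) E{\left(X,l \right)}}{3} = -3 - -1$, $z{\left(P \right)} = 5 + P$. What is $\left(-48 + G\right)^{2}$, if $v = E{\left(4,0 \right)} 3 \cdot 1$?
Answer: $324$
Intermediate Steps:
$E{\left(X,l \right)} = 6$ ($E{\left(X,l \right)} = - 3 \left(-3 - -1\right) = - 3 \left(-3 + 1\right) = \left(-3\right) \left(-2\right) = 6$)
$v = 18$ ($v = 6 \cdot 3 \cdot 1 = 18 \cdot 1 = 18$)
$G = 66$ ($G = \left(18 + \left(5 - 1\right)\right) 3 = \left(18 + 4\right) 3 = 22 \cdot 3 = 66$)
$\left(-48 + G\right)^{2} = \left(-48 + 66\right)^{2} = 18^{2} = 324$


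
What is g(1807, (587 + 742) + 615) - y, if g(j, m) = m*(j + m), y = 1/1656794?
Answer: 12081249067535/1656794 ≈ 7.2919e+6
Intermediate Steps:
y = 1/1656794 ≈ 6.0358e-7
g(1807, (587 + 742) + 615) - y = ((587 + 742) + 615)*(1807 + ((587 + 742) + 615)) - 1*1/1656794 = (1329 + 615)*(1807 + (1329 + 615)) - 1/1656794 = 1944*(1807 + 1944) - 1/1656794 = 1944*3751 - 1/1656794 = 7291944 - 1/1656794 = 12081249067535/1656794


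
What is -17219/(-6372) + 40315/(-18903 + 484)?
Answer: 60269581/117365868 ≈ 0.51352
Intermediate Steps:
-17219/(-6372) + 40315/(-18903 + 484) = -17219*(-1/6372) + 40315/(-18419) = 17219/6372 + 40315*(-1/18419) = 17219/6372 - 40315/18419 = 60269581/117365868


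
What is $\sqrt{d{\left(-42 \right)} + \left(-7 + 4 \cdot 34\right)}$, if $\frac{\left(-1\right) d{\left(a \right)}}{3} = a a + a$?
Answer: $i \sqrt{5037} \approx 70.972 i$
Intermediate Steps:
$d{\left(a \right)} = - 3 a - 3 a^{2}$ ($d{\left(a \right)} = - 3 \left(a a + a\right) = - 3 \left(a^{2} + a\right) = - 3 \left(a + a^{2}\right) = - 3 a - 3 a^{2}$)
$\sqrt{d{\left(-42 \right)} + \left(-7 + 4 \cdot 34\right)} = \sqrt{\left(-3\right) \left(-42\right) \left(1 - 42\right) + \left(-7 + 4 \cdot 34\right)} = \sqrt{\left(-3\right) \left(-42\right) \left(-41\right) + \left(-7 + 136\right)} = \sqrt{-5166 + 129} = \sqrt{-5037} = i \sqrt{5037}$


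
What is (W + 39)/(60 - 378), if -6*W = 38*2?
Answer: -79/954 ≈ -0.082809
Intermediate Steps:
W = -38/3 (W = -19*2/3 = -⅙*76 = -38/3 ≈ -12.667)
(W + 39)/(60 - 378) = (-38/3 + 39)/(60 - 378) = (79/3)/(-318) = (79/3)*(-1/318) = -79/954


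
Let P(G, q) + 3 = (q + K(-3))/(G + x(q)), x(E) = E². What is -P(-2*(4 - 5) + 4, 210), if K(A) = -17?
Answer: 132125/44106 ≈ 2.9956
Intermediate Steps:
P(G, q) = -3 + (-17 + q)/(G + q²) (P(G, q) = -3 + (q - 17)/(G + q²) = -3 + (-17 + q)/(G + q²))
-P(-2*(4 - 5) + 4, 210) = -(-17 + 210 - 3*(-2*(4 - 5) + 4) - 3*210²)/((-2*(4 - 5) + 4) + 210²) = -(-17 + 210 - 3*(-2*(-1) + 4) - 3*44100)/((-2*(-1) + 4) + 44100) = -(-17 + 210 - 3*(2 + 4) - 132300)/((2 + 4) + 44100) = -(-17 + 210 - 3*6 - 132300)/(6 + 44100) = -(-17 + 210 - 18 - 132300)/44106 = -(-132125)/44106 = -1*(-132125/44106) = 132125/44106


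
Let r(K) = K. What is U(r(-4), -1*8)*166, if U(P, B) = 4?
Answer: 664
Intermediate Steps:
U(r(-4), -1*8)*166 = 4*166 = 664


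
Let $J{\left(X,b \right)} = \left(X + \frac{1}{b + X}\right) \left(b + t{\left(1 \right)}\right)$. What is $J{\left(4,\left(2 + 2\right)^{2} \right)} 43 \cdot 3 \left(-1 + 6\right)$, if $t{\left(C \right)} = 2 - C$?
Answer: $\frac{177633}{4} \approx 44408.0$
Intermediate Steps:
$J{\left(X,b \right)} = \left(1 + b\right) \left(X + \frac{1}{X + b}\right)$ ($J{\left(X,b \right)} = \left(X + \frac{1}{b + X}\right) \left(b + \left(2 - 1\right)\right) = \left(X + \frac{1}{X + b}\right) \left(b + \left(2 - 1\right)\right) = \left(X + \frac{1}{X + b}\right) \left(b + 1\right) = \left(X + \frac{1}{X + b}\right) \left(1 + b\right) = \left(1 + b\right) \left(X + \frac{1}{X + b}\right)$)
$J{\left(4,\left(2 + 2\right)^{2} \right)} 43 \cdot 3 \left(-1 + 6\right) = \frac{1 + \left(2 + 2\right)^{2} + 4^{2} + 4 \left(2 + 2\right)^{2} + 4 \left(\left(2 + 2\right)^{2}\right)^{2} + \left(2 + 2\right)^{2} \cdot 4^{2}}{4 + \left(2 + 2\right)^{2}} \cdot 43 \cdot 3 \left(-1 + 6\right) = \frac{1 + 4^{2} + 16 + 4 \cdot 4^{2} + 4 \left(4^{2}\right)^{2} + 4^{2} \cdot 16}{4 + 4^{2}} \cdot 43 \cdot 3 \cdot 5 = \frac{1 + 16 + 16 + 4 \cdot 16 + 4 \cdot 16^{2} + 16 \cdot 16}{4 + 16} \cdot 43 \cdot 15 = \frac{1 + 16 + 16 + 64 + 4 \cdot 256 + 256}{20} \cdot 43 \cdot 15 = \frac{1 + 16 + 16 + 64 + 1024 + 256}{20} \cdot 43 \cdot 15 = \frac{1}{20} \cdot 1377 \cdot 43 \cdot 15 = \frac{1377}{20} \cdot 43 \cdot 15 = \frac{59211}{20} \cdot 15 = \frac{177633}{4}$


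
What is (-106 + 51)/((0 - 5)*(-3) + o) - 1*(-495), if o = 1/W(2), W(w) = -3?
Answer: 1965/4 ≈ 491.25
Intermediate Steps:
o = -⅓ (o = 1/(-3) = -⅓ ≈ -0.33333)
(-106 + 51)/((0 - 5)*(-3) + o) - 1*(-495) = (-106 + 51)/((0 - 5)*(-3) - ⅓) - 1*(-495) = -55/(-5*(-3) - ⅓) + 495 = -55/(15 - ⅓) + 495 = -55/44/3 + 495 = -55*3/44 + 495 = -15/4 + 495 = 1965/4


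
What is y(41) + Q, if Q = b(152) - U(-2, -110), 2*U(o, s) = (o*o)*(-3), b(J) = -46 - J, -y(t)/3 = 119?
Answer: -549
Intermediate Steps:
y(t) = -357 (y(t) = -3*119 = -357)
U(o, s) = -3*o²/2 (U(o, s) = ((o*o)*(-3))/2 = (o²*(-3))/2 = (-3*o²)/2 = -3*o²/2)
Q = -192 (Q = (-46 - 1*152) - (-3)*(-2)²/2 = (-46 - 152) - (-3)*4/2 = -198 - 1*(-6) = -198 + 6 = -192)
y(41) + Q = -357 - 192 = -549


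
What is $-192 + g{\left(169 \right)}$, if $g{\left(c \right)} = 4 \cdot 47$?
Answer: $-4$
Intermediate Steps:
$g{\left(c \right)} = 188$
$-192 + g{\left(169 \right)} = -192 + 188 = -4$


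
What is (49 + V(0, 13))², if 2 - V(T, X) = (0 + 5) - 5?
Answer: 2601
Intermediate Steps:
V(T, X) = 2 (V(T, X) = 2 - ((0 + 5) - 5) = 2 - (5 - 5) = 2 - 1*0 = 2 + 0 = 2)
(49 + V(0, 13))² = (49 + 2)² = 51² = 2601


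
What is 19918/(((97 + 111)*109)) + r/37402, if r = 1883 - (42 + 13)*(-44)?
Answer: 210632663/211994536 ≈ 0.99358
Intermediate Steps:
r = 4303 (r = 1883 - 55*(-44) = 1883 - 1*(-2420) = 1883 + 2420 = 4303)
19918/(((97 + 111)*109)) + r/37402 = 19918/(((97 + 111)*109)) + 4303/37402 = 19918/((208*109)) + 4303*(1/37402) = 19918/22672 + 4303/37402 = 19918*(1/22672) + 4303/37402 = 9959/11336 + 4303/37402 = 210632663/211994536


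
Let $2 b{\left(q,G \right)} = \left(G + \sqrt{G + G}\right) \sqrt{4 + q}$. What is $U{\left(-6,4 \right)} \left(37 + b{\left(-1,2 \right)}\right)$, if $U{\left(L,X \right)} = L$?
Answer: $-222 - 12 \sqrt{3} \approx -242.78$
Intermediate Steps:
$b{\left(q,G \right)} = \frac{\sqrt{4 + q} \left(G + \sqrt{2} \sqrt{G}\right)}{2}$ ($b{\left(q,G \right)} = \frac{\left(G + \sqrt{G + G}\right) \sqrt{4 + q}}{2} = \frac{\left(G + \sqrt{2 G}\right) \sqrt{4 + q}}{2} = \frac{\left(G + \sqrt{2} \sqrt{G}\right) \sqrt{4 + q}}{2} = \frac{\sqrt{4 + q} \left(G + \sqrt{2} \sqrt{G}\right)}{2}$)
$U{\left(-6,4 \right)} \left(37 + b{\left(-1,2 \right)}\right) = - 6 \left(37 + \frac{\sqrt{4 - 1} \left(2 + \sqrt{2} \sqrt{2}\right)}{2}\right) = - 6 \left(37 + \frac{\sqrt{3} \left(2 + 2\right)}{2}\right) = - 6 \left(37 + \frac{1}{2} \sqrt{3} \cdot 4\right) = - 6 \left(37 + 2 \sqrt{3}\right) = -222 - 12 \sqrt{3}$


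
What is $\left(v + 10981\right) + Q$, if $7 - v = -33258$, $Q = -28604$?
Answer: $15642$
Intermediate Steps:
$v = 33265$ ($v = 7 - -33258 = 7 + 33258 = 33265$)
$\left(v + 10981\right) + Q = \left(33265 + 10981\right) - 28604 = 44246 - 28604 = 15642$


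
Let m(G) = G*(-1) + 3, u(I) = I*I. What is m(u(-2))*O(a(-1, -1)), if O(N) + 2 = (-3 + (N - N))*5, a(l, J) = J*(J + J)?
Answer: 17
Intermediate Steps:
u(I) = I²
a(l, J) = 2*J² (a(l, J) = J*(2*J) = 2*J²)
m(G) = 3 - G (m(G) = -G + 3 = 3 - G)
O(N) = -17 (O(N) = -2 + (-3 + (N - N))*5 = -2 + (-3 + 0)*5 = -2 - 3*5 = -2 - 15 = -17)
m(u(-2))*O(a(-1, -1)) = (3 - 1*(-2)²)*(-17) = (3 - 1*4)*(-17) = (3 - 4)*(-17) = -1*(-17) = 17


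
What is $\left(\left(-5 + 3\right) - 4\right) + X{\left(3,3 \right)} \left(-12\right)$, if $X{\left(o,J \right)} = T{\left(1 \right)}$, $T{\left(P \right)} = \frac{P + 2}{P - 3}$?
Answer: $12$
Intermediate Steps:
$T{\left(P \right)} = \frac{2 + P}{-3 + P}$
$X{\left(o,J \right)} = - \frac{3}{2}$ ($X{\left(o,J \right)} = \frac{2 + 1}{-3 + 1} = \frac{1}{-2} \cdot 3 = \left(- \frac{1}{2}\right) 3 = - \frac{3}{2}$)
$\left(\left(-5 + 3\right) - 4\right) + X{\left(3,3 \right)} \left(-12\right) = \left(\left(-5 + 3\right) - 4\right) - -18 = \left(-2 - 4\right) + 18 = -6 + 18 = 12$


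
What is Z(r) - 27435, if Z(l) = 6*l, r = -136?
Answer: -28251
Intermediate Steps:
Z(r) - 27435 = 6*(-136) - 27435 = -816 - 27435 = -28251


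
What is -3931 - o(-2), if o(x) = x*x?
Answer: -3935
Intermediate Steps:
o(x) = x²
-3931 - o(-2) = -3931 - 1*(-2)² = -3931 - 1*4 = -3931 - 4 = -3935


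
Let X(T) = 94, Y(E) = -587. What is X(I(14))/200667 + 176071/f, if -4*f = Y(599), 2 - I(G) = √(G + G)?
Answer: 141326612606/117791529 ≈ 1199.8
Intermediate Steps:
I(G) = 2 - √2*√G (I(G) = 2 - √(G + G) = 2 - √(2*G) = 2 - √2*√G)
f = 587/4 (f = -¼*(-587) = 587/4 ≈ 146.75)
X(I(14))/200667 + 176071/f = 94/200667 + 176071/(587/4) = 94*(1/200667) + 176071*(4/587) = 94/200667 + 704284/587 = 141326612606/117791529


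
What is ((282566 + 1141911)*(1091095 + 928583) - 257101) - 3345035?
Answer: 2876981256270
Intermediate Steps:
((282566 + 1141911)*(1091095 + 928583) - 257101) - 3345035 = (1424477*2019678 - 257101) - 3345035 = (2876984858406 - 257101) - 3345035 = 2876984601305 - 3345035 = 2876981256270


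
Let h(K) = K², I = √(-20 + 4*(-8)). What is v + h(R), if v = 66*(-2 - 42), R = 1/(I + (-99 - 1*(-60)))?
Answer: (-4265975*I - 453024*√13)/(13*(12*√13 + 113*I)) ≈ -2904.0 + 0.00022721*I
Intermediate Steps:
I = 2*I*√13 (I = √(-20 - 32) = √(-52) = 2*I*√13 ≈ 7.2111*I)
R = 1/(-39 + 2*I*√13) (R = 1/(2*I*√13 + (-99 - 1*(-60))) = 1/(2*I*√13 + (-99 + 60)) = 1/(2*I*√13 - 39) = 1/(-39 + 2*I*√13) ≈ -0.024793 - 0.0045843*I)
v = -2904 (v = 66*(-44) = -2904)
v + h(R) = -2904 + (-3/121 - 2*I*√13/1573)²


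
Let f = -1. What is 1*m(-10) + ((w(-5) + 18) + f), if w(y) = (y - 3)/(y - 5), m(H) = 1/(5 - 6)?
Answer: 84/5 ≈ 16.800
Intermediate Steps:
m(H) = -1 (m(H) = 1/(-1) = -1)
w(y) = (-3 + y)/(-5 + y)
1*m(-10) + ((w(-5) + 18) + f) = 1*(-1) + (((-3 - 5)/(-5 - 5) + 18) - 1) = -1 + ((-8/(-10) + 18) - 1) = -1 + ((-⅒*(-8) + 18) - 1) = -1 + ((⅘ + 18) - 1) = -1 + (94/5 - 1) = -1 + 89/5 = 84/5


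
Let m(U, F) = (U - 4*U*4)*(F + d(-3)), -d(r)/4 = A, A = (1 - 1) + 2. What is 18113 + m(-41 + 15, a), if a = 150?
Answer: 73493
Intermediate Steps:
A = 2 (A = 0 + 2 = 2)
d(r) = -8 (d(r) = -4*2 = -8)
m(U, F) = -15*U*(-8 + F) (m(U, F) = (U - 4*U*4)*(F - 8) = (U - 16*U)*(-8 + F) = (-15*U)*(-8 + F) = -15*U*(-8 + F))
18113 + m(-41 + 15, a) = 18113 + 15*(-41 + 15)*(8 - 1*150) = 18113 + 15*(-26)*(8 - 150) = 18113 + 15*(-26)*(-142) = 18113 + 55380 = 73493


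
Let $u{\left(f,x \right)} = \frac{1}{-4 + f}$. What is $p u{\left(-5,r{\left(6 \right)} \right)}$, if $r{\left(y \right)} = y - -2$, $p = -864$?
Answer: $96$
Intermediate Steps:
$r{\left(y \right)} = 2 + y$ ($r{\left(y \right)} = y + 2 = 2 + y$)
$p u{\left(-5,r{\left(6 \right)} \right)} = - \frac{864}{-4 - 5} = - \frac{864}{-9} = \left(-864\right) \left(- \frac{1}{9}\right) = 96$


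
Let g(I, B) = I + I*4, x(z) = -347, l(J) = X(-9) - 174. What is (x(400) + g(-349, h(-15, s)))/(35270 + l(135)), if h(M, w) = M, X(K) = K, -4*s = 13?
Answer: -2092/35087 ≈ -0.059623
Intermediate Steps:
s = -13/4 (s = -1/4*13 = -13/4 ≈ -3.2500)
l(J) = -183 (l(J) = -9 - 174 = -183)
g(I, B) = 5*I (g(I, B) = I + 4*I = 5*I)
(x(400) + g(-349, h(-15, s)))/(35270 + l(135)) = (-347 + 5*(-349))/(35270 - 183) = (-347 - 1745)/35087 = -2092*1/35087 = -2092/35087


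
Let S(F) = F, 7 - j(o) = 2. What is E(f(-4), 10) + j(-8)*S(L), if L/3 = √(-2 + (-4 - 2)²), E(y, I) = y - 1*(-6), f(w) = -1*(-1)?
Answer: 7 + 15*√34 ≈ 94.464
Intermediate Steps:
j(o) = 5 (j(o) = 7 - 1*2 = 7 - 2 = 5)
f(w) = 1
E(y, I) = 6 + y (E(y, I) = y + 6 = 6 + y)
L = 3*√34 (L = 3*√(-2 + (-4 - 2)²) = 3*√(-2 + (-6)²) = 3*√(-2 + 36) = 3*√34 ≈ 17.493)
E(f(-4), 10) + j(-8)*S(L) = (6 + 1) + 5*(3*√34) = 7 + 15*√34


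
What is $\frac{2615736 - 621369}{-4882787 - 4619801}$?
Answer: $- \frac{1994367}{9502588} \approx -0.20988$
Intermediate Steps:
$\frac{2615736 - 621369}{-4882787 - 4619801} = \frac{1994367}{-9502588} = 1994367 \left(- \frac{1}{9502588}\right) = - \frac{1994367}{9502588}$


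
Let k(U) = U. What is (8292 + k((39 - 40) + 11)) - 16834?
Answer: -8532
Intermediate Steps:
(8292 + k((39 - 40) + 11)) - 16834 = (8292 + ((39 - 40) + 11)) - 16834 = (8292 + (-1 + 11)) - 16834 = (8292 + 10) - 16834 = 8302 - 16834 = -8532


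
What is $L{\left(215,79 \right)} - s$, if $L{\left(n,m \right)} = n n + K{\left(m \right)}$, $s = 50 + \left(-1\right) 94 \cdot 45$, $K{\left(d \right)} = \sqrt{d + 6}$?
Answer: $50405 + \sqrt{85} \approx 50414.0$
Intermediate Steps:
$K{\left(d \right)} = \sqrt{6 + d}$
$s = -4180$ ($s = 50 - 4230 = -4180$)
$L{\left(n,m \right)} = n^{2} + \sqrt{6 + m}$ ($L{\left(n,m \right)} = n n + \sqrt{6 + m} = n^{2} + \sqrt{6 + m}$)
$L{\left(215,79 \right)} - s = \left(215^{2} + \sqrt{6 + 79}\right) - -4180 = \left(46225 + \sqrt{85}\right) + 4180 = 50405 + \sqrt{85}$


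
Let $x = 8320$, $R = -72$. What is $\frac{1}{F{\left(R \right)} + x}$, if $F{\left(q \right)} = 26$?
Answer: $\frac{1}{8346} \approx 0.00011982$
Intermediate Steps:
$\frac{1}{F{\left(R \right)} + x} = \frac{1}{26 + 8320} = \frac{1}{8346}$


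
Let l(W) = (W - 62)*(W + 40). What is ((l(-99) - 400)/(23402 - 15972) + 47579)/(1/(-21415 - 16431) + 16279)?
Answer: 6689679188687/2288793047595 ≈ 2.9228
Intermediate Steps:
l(W) = (-62 + W)*(40 + W)
((l(-99) - 400)/(23402 - 15972) + 47579)/(1/(-21415 - 16431) + 16279) = (((-2480 + (-99)² - 22*(-99)) - 400)/(23402 - 15972) + 47579)/(1/(-21415 - 16431) + 16279) = (((-2480 + 9801 + 2178) - 400)/7430 + 47579)/(1/(-37846) + 16279) = ((9499 - 400)*(1/7430) + 47579)/(-1/37846 + 16279) = (9099*(1/7430) + 47579)/(616095033/37846) = (9099/7430 + 47579)*(37846/616095033) = (353521069/7430)*(37846/616095033) = 6689679188687/2288793047595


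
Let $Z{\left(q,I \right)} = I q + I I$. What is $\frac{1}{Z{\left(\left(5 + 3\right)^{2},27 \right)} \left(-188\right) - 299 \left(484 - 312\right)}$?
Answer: $- \frac{1}{513344} \approx -1.948 \cdot 10^{-6}$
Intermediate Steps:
$Z{\left(q,I \right)} = I^{2} + I q$ ($Z{\left(q,I \right)} = I q + I^{2} = I^{2} + I q$)
$\frac{1}{Z{\left(\left(5 + 3\right)^{2},27 \right)} \left(-188\right) - 299 \left(484 - 312\right)} = \frac{1}{27 \left(27 + \left(5 + 3\right)^{2}\right) \left(-188\right) - 299 \left(484 - 312\right)} = \frac{1}{27 \left(27 + 8^{2}\right) \left(-188\right) - 51428} = \frac{1}{27 \left(27 + 64\right) \left(-188\right) - 51428} = \frac{1}{27 \cdot 91 \left(-188\right) - 51428} = \frac{1}{2457 \left(-188\right) - 51428} = \frac{1}{-461916 - 51428} = \frac{1}{-513344} = - \frac{1}{513344}$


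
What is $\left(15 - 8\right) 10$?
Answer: $70$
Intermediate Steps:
$\left(15 - 8\right) 10 = 7 \cdot 10 = 70$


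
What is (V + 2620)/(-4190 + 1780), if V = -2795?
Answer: 35/482 ≈ 0.072614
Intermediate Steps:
(V + 2620)/(-4190 + 1780) = (-2795 + 2620)/(-4190 + 1780) = -175/(-2410) = -175*(-1/2410) = 35/482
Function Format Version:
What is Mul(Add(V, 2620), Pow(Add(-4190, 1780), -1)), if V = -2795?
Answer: Rational(35, 482) ≈ 0.072614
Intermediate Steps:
Mul(Add(V, 2620), Pow(Add(-4190, 1780), -1)) = Mul(Add(-2795, 2620), Pow(Add(-4190, 1780), -1)) = Mul(-175, Pow(-2410, -1)) = Mul(-175, Rational(-1, 2410)) = Rational(35, 482)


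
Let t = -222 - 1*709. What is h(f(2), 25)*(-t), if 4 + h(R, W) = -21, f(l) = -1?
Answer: -23275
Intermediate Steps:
h(R, W) = -25 (h(R, W) = -4 - 21 = -25)
t = -931 (t = -222 - 709 = -931)
h(f(2), 25)*(-t) = -(-25)*(-931) = -25*931 = -23275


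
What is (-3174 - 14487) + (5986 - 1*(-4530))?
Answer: -7145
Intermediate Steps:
(-3174 - 14487) + (5986 - 1*(-4530)) = -17661 + (5986 + 4530) = -17661 + 10516 = -7145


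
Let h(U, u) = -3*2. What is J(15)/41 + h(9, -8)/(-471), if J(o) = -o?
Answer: -2273/6437 ≈ -0.35311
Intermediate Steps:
h(U, u) = -6
J(15)/41 + h(9, -8)/(-471) = -1*15/41 - 6/(-471) = -15*1/41 - 6*(-1/471) = -15/41 + 2/157 = -2273/6437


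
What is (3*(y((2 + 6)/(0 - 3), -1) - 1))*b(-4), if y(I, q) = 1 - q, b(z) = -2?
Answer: -6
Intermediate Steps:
(3*(y((2 + 6)/(0 - 3), -1) - 1))*b(-4) = (3*((1 - 1*(-1)) - 1))*(-2) = (3*((1 + 1) - 1))*(-2) = (3*(2 - 1))*(-2) = (3*1)*(-2) = 3*(-2) = -6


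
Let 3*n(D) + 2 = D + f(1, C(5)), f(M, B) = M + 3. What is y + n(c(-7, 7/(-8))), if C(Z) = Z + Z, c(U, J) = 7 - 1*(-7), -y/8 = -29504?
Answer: 708112/3 ≈ 2.3604e+5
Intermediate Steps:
y = 236032 (y = -8*(-29504) = 236032)
c(U, J) = 14 (c(U, J) = 7 + 7 = 14)
C(Z) = 2*Z
f(M, B) = 3 + M
n(D) = ⅔ + D/3 (n(D) = -⅔ + (D + (3 + 1))/3 = -⅔ + (D + 4)/3 = -⅔ + (4 + D)/3 = -⅔ + (4/3 + D/3) = ⅔ + D/3)
y + n(c(-7, 7/(-8))) = 236032 + (⅔ + (⅓)*14) = 236032 + (⅔ + 14/3) = 236032 + 16/3 = 708112/3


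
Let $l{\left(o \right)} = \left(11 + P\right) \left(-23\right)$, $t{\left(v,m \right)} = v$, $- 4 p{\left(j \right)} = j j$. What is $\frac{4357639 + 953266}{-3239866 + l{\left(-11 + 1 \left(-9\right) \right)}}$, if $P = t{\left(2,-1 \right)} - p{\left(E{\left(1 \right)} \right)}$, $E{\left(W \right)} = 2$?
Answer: $- \frac{5310905}{3240188} \approx -1.6391$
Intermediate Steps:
$p{\left(j \right)} = - \frac{j^{2}}{4}$ ($p{\left(j \right)} = - \frac{j j}{4} = - \frac{j^{2}}{4}$)
$P = 3$ ($P = 2 - - \frac{2^{2}}{4} = 2 - \left(- \frac{1}{4}\right) 4 = 2 - -1 = 2 + 1 = 3$)
$l{\left(o \right)} = -322$ ($l{\left(o \right)} = \left(11 + 3\right) \left(-23\right) = 14 \left(-23\right) = -322$)
$\frac{4357639 + 953266}{-3239866 + l{\left(-11 + 1 \left(-9\right) \right)}} = \frac{4357639 + 953266}{-3239866 - 322} = \frac{5310905}{-3240188} = 5310905 \left(- \frac{1}{3240188}\right) = - \frac{5310905}{3240188}$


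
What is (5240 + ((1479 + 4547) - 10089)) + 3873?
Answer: 5050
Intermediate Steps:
(5240 + ((1479 + 4547) - 10089)) + 3873 = (5240 + (6026 - 10089)) + 3873 = (5240 - 4063) + 3873 = 1177 + 3873 = 5050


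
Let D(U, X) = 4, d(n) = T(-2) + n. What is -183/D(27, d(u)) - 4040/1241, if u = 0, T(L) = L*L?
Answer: -243263/4964 ≈ -49.005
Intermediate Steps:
T(L) = L²
d(n) = 4 + n (d(n) = (-2)² + n = 4 + n)
-183/D(27, d(u)) - 4040/1241 = -183/4 - 4040/1241 = -243263/4964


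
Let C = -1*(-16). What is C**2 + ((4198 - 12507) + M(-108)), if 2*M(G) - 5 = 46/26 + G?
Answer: -105347/13 ≈ -8103.6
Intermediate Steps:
M(G) = 44/13 + G/2 (M(G) = 5/2 + (46/26 + G)/2 = 5/2 + (46*(1/26) + G)/2 = 5/2 + (23/13 + G)/2 = 5/2 + (23/26 + G/2) = 44/13 + G/2)
C = 16
C**2 + ((4198 - 12507) + M(-108)) = 16**2 + ((4198 - 12507) + (44/13 + (1/2)*(-108))) = 256 + (-8309 + (44/13 - 54)) = 256 + (-8309 - 658/13) = 256 - 108675/13 = -105347/13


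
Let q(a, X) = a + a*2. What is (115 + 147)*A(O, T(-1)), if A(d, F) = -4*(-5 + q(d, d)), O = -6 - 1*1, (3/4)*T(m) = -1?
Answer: 27248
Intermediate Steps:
q(a, X) = 3*a (q(a, X) = a + 2*a = 3*a)
T(m) = -4/3 (T(m) = (4/3)*(-1) = -4/3)
O = -7 (O = -6 - 1 = -7)
A(d, F) = 20 - 12*d (A(d, F) = -4*(-5 + 3*d) = 20 - 12*d)
(115 + 147)*A(O, T(-1)) = (115 + 147)*(20 - 12*(-7)) = 262*(20 + 84) = 262*104 = 27248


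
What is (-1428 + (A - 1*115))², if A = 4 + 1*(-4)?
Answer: 2380849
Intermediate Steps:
A = 0 (A = 4 - 4 = 0)
(-1428 + (A - 1*115))² = (-1428 + (0 - 1*115))² = (-1428 + (0 - 115))² = (-1428 - 115)² = (-1543)² = 2380849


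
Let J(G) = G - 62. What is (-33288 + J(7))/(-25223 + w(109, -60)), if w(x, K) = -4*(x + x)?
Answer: 33343/26095 ≈ 1.2778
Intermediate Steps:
J(G) = -62 + G
w(x, K) = -8*x
(-33288 + J(7))/(-25223 + w(109, -60)) = (-33288 + (-62 + 7))/(-25223 - 8*109) = (-33288 - 55)/(-25223 - 872) = -33343/(-26095) = -33343*(-1/26095) = 33343/26095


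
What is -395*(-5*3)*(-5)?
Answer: -29625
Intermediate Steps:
-395*(-5*3)*(-5) = -(-5925)*(-5) = -395*75 = -29625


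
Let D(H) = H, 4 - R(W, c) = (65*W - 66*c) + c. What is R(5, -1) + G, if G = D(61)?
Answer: -325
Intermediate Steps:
R(W, c) = 4 - 65*W + 65*c (R(W, c) = 4 - ((65*W - 66*c) + c) = 4 - ((-66*c + 65*W) + c) = 4 - (-65*c + 65*W) = 4 + (-65*W + 65*c) = 4 - 65*W + 65*c)
G = 61
R(5, -1) + G = (4 - 65*5 + 65*(-1)) + 61 = (4 - 325 - 65) + 61 = -386 + 61 = -325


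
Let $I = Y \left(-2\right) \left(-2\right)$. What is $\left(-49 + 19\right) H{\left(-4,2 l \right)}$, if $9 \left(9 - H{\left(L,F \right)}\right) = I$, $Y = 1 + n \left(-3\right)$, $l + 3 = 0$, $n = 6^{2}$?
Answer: $- \frac{5090}{3} \approx -1696.7$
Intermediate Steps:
$n = 36$
$l = -3$ ($l = -3 + 0 = -3$)
$Y = -107$ ($Y = 1 + 36 \left(-3\right) = 1 - 108 = -107$)
$I = -428$ ($I = \left(-107\right) \left(-2\right) \left(-2\right) = 214 \left(-2\right) = -428$)
$H{\left(L,F \right)} = \frac{509}{9}$ ($H{\left(L,F \right)} = 9 - - \frac{428}{9} = 9 + \frac{428}{9} = \frac{509}{9}$)
$\left(-49 + 19\right) H{\left(-4,2 l \right)} = \left(-49 + 19\right) \frac{509}{9} = \left(-30\right) \frac{509}{9} = - \frac{5090}{3}$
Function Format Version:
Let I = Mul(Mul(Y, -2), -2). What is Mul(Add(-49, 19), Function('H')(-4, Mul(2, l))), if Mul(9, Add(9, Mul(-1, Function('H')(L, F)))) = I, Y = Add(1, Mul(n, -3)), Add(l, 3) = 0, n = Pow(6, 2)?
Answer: Rational(-5090, 3) ≈ -1696.7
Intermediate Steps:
n = 36
l = -3 (l = Add(-3, 0) = -3)
Y = -107 (Y = Add(1, Mul(36, -3)) = Add(1, -108) = -107)
I = -428 (I = Mul(Mul(-107, -2), -2) = Mul(214, -2) = -428)
Function('H')(L, F) = Rational(509, 9) (Function('H')(L, F) = Add(9, Mul(Rational(-1, 9), -428)) = Add(9, Rational(428, 9)) = Rational(509, 9))
Mul(Add(-49, 19), Function('H')(-4, Mul(2, l))) = Mul(Add(-49, 19), Rational(509, 9)) = Mul(-30, Rational(509, 9)) = Rational(-5090, 3)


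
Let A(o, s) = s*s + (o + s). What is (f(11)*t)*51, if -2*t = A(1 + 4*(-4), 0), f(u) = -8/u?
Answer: -3060/11 ≈ -278.18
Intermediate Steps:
A(o, s) = o + s + s² (A(o, s) = s² + (o + s) = o + s + s²)
t = 15/2 (t = -((1 + 4*(-4)) + 0 + 0²)/2 = -((1 - 16) + 0 + 0)/2 = -(-15 + 0 + 0)/2 = -½*(-15) = 15/2 ≈ 7.5000)
(f(11)*t)*51 = (-8/11*(15/2))*51 = (-8*1/11*(15/2))*51 = -8/11*15/2*51 = -60/11*51 = -3060/11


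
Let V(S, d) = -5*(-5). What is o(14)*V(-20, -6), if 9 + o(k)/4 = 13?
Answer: 400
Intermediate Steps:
V(S, d) = 25
o(k) = 16 (o(k) = -36 + 4*13 = -36 + 52 = 16)
o(14)*V(-20, -6) = 16*25 = 400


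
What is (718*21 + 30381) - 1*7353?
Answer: 38106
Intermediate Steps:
(718*21 + 30381) - 1*7353 = (15078 + 30381) - 7353 = 45459 - 7353 = 38106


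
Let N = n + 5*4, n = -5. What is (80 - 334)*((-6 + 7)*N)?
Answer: -3810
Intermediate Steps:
N = 15 (N = -5 + 5*4 = -5 + 20 = 15)
(80 - 334)*((-6 + 7)*N) = (80 - 334)*((-6 + 7)*15) = -254*15 = -3810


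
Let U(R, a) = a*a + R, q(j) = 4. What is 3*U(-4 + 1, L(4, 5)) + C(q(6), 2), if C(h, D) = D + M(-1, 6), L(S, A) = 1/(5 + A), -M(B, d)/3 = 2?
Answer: -1297/100 ≈ -12.970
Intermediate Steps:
M(B, d) = -6 (M(B, d) = -3*2 = -6)
C(h, D) = -6 + D (C(h, D) = D - 6 = -6 + D)
U(R, a) = R + a² (U(R, a) = a² + R = R + a²)
3*U(-4 + 1, L(4, 5)) + C(q(6), 2) = 3*((-4 + 1) + (1/(5 + 5))²) + (-6 + 2) = 3*(-3 + (1/10)²) - 4 = 3*(-3 + (⅒)²) - 4 = 3*(-3 + 1/100) - 4 = 3*(-299/100) - 4 = -897/100 - 4 = -1297/100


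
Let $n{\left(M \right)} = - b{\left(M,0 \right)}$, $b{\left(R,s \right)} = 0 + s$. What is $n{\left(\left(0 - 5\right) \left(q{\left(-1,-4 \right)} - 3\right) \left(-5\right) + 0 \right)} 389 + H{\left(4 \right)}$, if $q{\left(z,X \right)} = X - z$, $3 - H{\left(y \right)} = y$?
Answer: $-1$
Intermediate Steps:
$H{\left(y \right)} = 3 - y$
$b{\left(R,s \right)} = s$
$n{\left(M \right)} = 0$ ($n{\left(M \right)} = \left(-1\right) 0 = 0$)
$n{\left(\left(0 - 5\right) \left(q{\left(-1,-4 \right)} - 3\right) \left(-5\right) + 0 \right)} 389 + H{\left(4 \right)} = 0 \cdot 389 + \left(3 - 4\right) = 0 + \left(3 - 4\right) = 0 - 1 = -1$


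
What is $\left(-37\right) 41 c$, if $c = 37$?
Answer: $-56129$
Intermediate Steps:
$\left(-37\right) 41 c = \left(-37\right) 41 \cdot 37 = \left(-1517\right) 37 = -56129$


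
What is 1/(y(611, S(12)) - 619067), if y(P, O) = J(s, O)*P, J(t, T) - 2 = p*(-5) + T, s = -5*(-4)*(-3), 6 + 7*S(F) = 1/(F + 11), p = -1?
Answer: -161/99064897 ≈ -1.6252e-6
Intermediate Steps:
S(F) = -6/7 + 1/(7*(11 + F)) (S(F) = -6/7 + 1/(7*(F + 11)) = -6/7 + 1/(7*(11 + F)))
s = -60 (s = 20*(-3) = -60)
J(t, T) = 7 + T (J(t, T) = 2 + (-1*(-5) + T) = 2 + (5 + T) = 7 + T)
y(P, O) = P*(7 + O) (y(P, O) = (7 + O)*P = P*(7 + O))
1/(y(611, S(12)) - 619067) = 1/(611*(7 + (-65 - 6*12)/(7*(11 + 12))) - 619067) = 1/(611*(7 + (1/7)*(-65 - 72)/23) - 619067) = 1/(611*(7 + (1/7)*(1/23)*(-137)) - 619067) = 1/(611*(7 - 137/161) - 619067) = 1/(611*(990/161) - 619067) = 1/(604890/161 - 619067) = 1/(-99064897/161) = -161/99064897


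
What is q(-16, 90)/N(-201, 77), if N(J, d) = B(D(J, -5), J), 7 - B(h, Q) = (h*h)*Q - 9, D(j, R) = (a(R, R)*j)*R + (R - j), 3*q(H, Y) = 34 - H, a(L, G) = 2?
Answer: 25/1467230478 ≈ 1.7039e-8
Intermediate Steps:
q(H, Y) = 34/3 - H/3 (q(H, Y) = (34 - H)/3 = 34/3 - H/3)
D(j, R) = R - j + 2*R*j (D(j, R) = (2*j)*R + (R - j) = 2*R*j + (R - j) = R - j + 2*R*j)
B(h, Q) = 16 - Q*h² (B(h, Q) = 7 - ((h*h)*Q - 9) = 7 - (h²*Q - 9) = 7 - (Q*h² - 9) = 7 - (-9 + Q*h²) = 7 + (9 - Q*h²) = 16 - Q*h²)
N(J, d) = 16 - J*(-5 - 11*J)² (N(J, d) = 16 - J*(-5 - J + 2*(-5)*J)² = 16 - J*(-5 - J - 10*J)² = 16 - J*(-5 - 11*J)²)
q(-16, 90)/N(-201, 77) = (34/3 - ⅓*(-16))/(16 - 1*(-201)*(5 + 11*(-201))²) = (34/3 + 16/3)/(16 - 1*(-201)*(5 - 2211)²) = 50/(3*(16 - 1*(-201)*(-2206)²)) = 50/(3*(16 - 1*(-201)*4866436)) = 50/(3*(16 + 978153636)) = (50/3)/978153652 = (50/3)*(1/978153652) = 25/1467230478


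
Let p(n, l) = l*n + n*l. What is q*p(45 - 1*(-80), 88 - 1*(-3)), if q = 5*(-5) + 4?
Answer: -477750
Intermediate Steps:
p(n, l) = 2*l*n (p(n, l) = l*n + l*n = 2*l*n)
q = -21 (q = -25 + 4 = -21)
q*p(45 - 1*(-80), 88 - 1*(-3)) = -42*(88 - 1*(-3))*(45 - 1*(-80)) = -42*(88 + 3)*(45 + 80) = -42*91*125 = -21*22750 = -477750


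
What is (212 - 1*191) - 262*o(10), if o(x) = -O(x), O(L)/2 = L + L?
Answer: 10501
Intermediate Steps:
O(L) = 4*L (O(L) = 2*(L + L) = 2*(2*L) = 4*L)
o(x) = -4*x
(212 - 1*191) - 262*o(10) = (212 - 1*191) - (-1048)*10 = (212 - 191) - 262*(-40) = 21 + 10480 = 10501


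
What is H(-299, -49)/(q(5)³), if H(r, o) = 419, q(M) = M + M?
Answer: 419/1000 ≈ 0.41900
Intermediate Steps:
q(M) = 2*M
H(-299, -49)/(q(5)³) = 419/((2*5)³) = 419/(10³) = 419/1000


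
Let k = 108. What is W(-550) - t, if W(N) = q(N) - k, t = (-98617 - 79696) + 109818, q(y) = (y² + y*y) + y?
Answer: 672837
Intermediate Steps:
q(y) = y + 2*y² (q(y) = (y² + y²) + y = 2*y² + y = y + 2*y²)
t = -68495 (t = -178313 + 109818 = -68495)
W(N) = -108 + N*(1 + 2*N) (W(N) = N*(1 + 2*N) - 1*108 = N*(1 + 2*N) - 108 = -108 + N*(1 + 2*N))
W(-550) - t = (-108 - 550*(1 + 2*(-550))) - 1*(-68495) = (-108 - 550*(1 - 1100)) + 68495 = (-108 - 550*(-1099)) + 68495 = (-108 + 604450) + 68495 = 604342 + 68495 = 672837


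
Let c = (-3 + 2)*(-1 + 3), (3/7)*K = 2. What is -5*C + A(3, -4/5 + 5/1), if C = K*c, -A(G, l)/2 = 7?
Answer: 98/3 ≈ 32.667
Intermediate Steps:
K = 14/3 (K = (7/3)*2 = 14/3 ≈ 4.6667)
c = -2 (c = -1*2 = -2)
A(G, l) = -14 (A(G, l) = -2*7 = -14)
C = -28/3 (C = (14/3)*(-2) = -28/3 ≈ -9.3333)
-5*C + A(3, -4/5 + 5/1) = -5*(-28/3) - 14 = 140/3 - 14 = 98/3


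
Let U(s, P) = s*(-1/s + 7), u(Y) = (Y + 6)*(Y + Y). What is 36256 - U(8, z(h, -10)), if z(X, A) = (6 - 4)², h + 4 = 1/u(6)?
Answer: 36201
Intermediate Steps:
u(Y) = 2*Y*(6 + Y) (u(Y) = (6 + Y)*(2*Y) = 2*Y*(6 + Y))
h = -575/144 (h = -4 + 1/(2*6*(6 + 6)) = -4 + 1/(2*6*12) = -4 + 1/144 = -575/144 ≈ -3.9931)
z(X, A) = 4 (z(X, A) = 2² = 4)
U(s, P) = s*(7 - 1/s)
36256 - U(8, z(h, -10)) = 36256 - (-1 + 7*8) = 36256 - (-1 + 56) = 36256 - 1*55 = 36256 - 55 = 36201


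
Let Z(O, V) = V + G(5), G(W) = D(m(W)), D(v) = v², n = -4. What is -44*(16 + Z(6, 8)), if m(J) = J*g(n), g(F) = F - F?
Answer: -1056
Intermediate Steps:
g(F) = 0
m(J) = 0 (m(J) = J*0 = 0)
G(W) = 0 (G(W) = 0² = 0)
Z(O, V) = V (Z(O, V) = V + 0 = V)
-44*(16 + Z(6, 8)) = -44*(16 + 8) = -44*24 = -1056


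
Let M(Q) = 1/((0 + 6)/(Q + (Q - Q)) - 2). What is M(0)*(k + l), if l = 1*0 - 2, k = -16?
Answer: 0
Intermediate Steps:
l = -2 (l = 0 - 2 = -2)
M(Q) = 1/(-2 + 6/Q) (M(Q) = 1/(6/(Q + 0) - 2) = 1/(6/Q - 2) = 1/(-2 + 6/Q))
M(0)*(k + l) = (-1*0/(-6 + 2*0))*(-16 - 2) = -1*0/(-6 + 0)*(-18) = -1*0/(-6)*(-18) = -1*0*(-⅙)*(-18) = 0*(-18) = 0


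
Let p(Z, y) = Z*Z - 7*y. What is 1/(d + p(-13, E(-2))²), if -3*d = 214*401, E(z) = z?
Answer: 3/14653 ≈ 0.00020474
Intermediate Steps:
d = -85814/3 (d = -214*401/3 = -⅓*85814 = -85814/3 ≈ -28605.)
p(Z, y) = Z² - 7*y
1/(d + p(-13, E(-2))²) = 1/(-85814/3 + ((-13)² - 7*(-2))²) = 1/(-85814/3 + (169 + 14)²) = 1/(-85814/3 + 183²) = 1/(-85814/3 + 33489) = 1/(14653/3) = 3/14653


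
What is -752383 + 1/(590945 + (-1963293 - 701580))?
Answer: -1560388170425/2073928 ≈ -7.5238e+5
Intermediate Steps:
-752383 + 1/(590945 + (-1963293 - 701580)) = -752383 + 1/(590945 - 2664873) = -752383 + 1/(-2073928) = -752383 - 1/2073928 = -1560388170425/2073928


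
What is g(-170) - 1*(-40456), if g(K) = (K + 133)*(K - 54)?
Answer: 48744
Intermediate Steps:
g(K) = (-54 + K)*(133 + K) (g(K) = (133 + K)*(-54 + K) = (-54 + K)*(133 + K))
g(-170) - 1*(-40456) = (-7182 + (-170)² + 79*(-170)) - 1*(-40456) = (-7182 + 28900 - 13430) + 40456 = 8288 + 40456 = 48744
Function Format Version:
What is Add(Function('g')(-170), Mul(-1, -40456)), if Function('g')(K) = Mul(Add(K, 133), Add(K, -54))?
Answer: 48744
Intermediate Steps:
Function('g')(K) = Mul(Add(-54, K), Add(133, K)) (Function('g')(K) = Mul(Add(133, K), Add(-54, K)) = Mul(Add(-54, K), Add(133, K)))
Add(Function('g')(-170), Mul(-1, -40456)) = Add(Add(-7182, Pow(-170, 2), Mul(79, -170)), Mul(-1, -40456)) = Add(Add(-7182, 28900, -13430), 40456) = Add(8288, 40456) = 48744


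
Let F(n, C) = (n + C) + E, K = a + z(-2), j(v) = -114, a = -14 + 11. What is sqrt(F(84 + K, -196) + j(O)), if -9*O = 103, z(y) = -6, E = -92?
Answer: I*sqrt(327) ≈ 18.083*I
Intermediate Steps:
O = -103/9 (O = -1/9*103 = -103/9 ≈ -11.444)
a = -3
K = -9 (K = -3 - 6 = -9)
F(n, C) = -92 + C + n (F(n, C) = (n + C) - 92 = (C + n) - 92 = -92 + C + n)
sqrt(F(84 + K, -196) + j(O)) = sqrt((-92 - 196 + (84 - 9)) - 114) = sqrt((-92 - 196 + 75) - 114) = sqrt(-213 - 114) = sqrt(-327) = I*sqrt(327)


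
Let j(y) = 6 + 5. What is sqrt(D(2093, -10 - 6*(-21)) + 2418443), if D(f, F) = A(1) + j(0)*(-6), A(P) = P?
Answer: sqrt(2418378) ≈ 1555.1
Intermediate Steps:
j(y) = 11
D(f, F) = -65 (D(f, F) = 1 + 11*(-6) = 1 - 66 = -65)
sqrt(D(2093, -10 - 6*(-21)) + 2418443) = sqrt(-65 + 2418443) = sqrt(2418378)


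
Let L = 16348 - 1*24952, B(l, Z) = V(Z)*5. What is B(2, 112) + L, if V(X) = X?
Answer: -8044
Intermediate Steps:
B(l, Z) = 5*Z (B(l, Z) = Z*5 = 5*Z)
L = -8604 (L = 16348 - 24952 = -8604)
B(2, 112) + L = 5*112 - 8604 = 560 - 8604 = -8044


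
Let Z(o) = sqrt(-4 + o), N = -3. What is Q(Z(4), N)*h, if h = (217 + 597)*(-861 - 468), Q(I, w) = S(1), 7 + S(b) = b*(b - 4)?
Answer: 10818060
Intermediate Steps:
S(b) = -7 + b*(-4 + b) (S(b) = -7 + b*(b - 4) = -7 + b*(-4 + b))
Q(I, w) = -10 (Q(I, w) = -7 + 1**2 - 4*1 = -7 + 1 - 4 = -10)
h = -1081806 (h = 814*(-1329) = -1081806)
Q(Z(4), N)*h = -10*(-1081806) = 10818060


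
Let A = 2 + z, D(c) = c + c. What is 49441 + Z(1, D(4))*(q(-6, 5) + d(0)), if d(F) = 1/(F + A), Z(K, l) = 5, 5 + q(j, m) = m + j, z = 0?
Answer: 98827/2 ≈ 49414.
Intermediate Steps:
D(c) = 2*c
q(j, m) = -5 + j + m (q(j, m) = -5 + (m + j) = -5 + (j + m) = -5 + j + m)
A = 2 (A = 2 + 0 = 2)
d(F) = 1/(2 + F) (d(F) = 1/(F + 2) = 1/(2 + F))
49441 + Z(1, D(4))*(q(-6, 5) + d(0)) = 49441 + 5*((-5 - 6 + 5) + 1/(2 + 0)) = 49441 + 5*(-6 + 1/2) = 49441 + 5*(-6 + ½) = 49441 + 5*(-11/2) = 49441 - 55/2 = 98827/2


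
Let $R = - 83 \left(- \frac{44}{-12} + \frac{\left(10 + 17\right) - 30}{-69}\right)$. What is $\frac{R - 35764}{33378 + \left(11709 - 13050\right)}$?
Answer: $- \frac{2488964}{2210553} \approx -1.1259$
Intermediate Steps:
$R = - \frac{21248}{69}$ ($R = - 83 \left(\left(-44\right) \left(- \frac{1}{12}\right) + \left(27 - 30\right) \left(- \frac{1}{69}\right)\right) = - 83 \left(\frac{11}{3} - - \frac{1}{23}\right) = - 83 \left(\frac{11}{3} + \frac{1}{23}\right) = \left(-83\right) \frac{256}{69} = - \frac{21248}{69} \approx -307.94$)
$\frac{R - 35764}{33378 + \left(11709 - 13050\right)} = \frac{- \frac{21248}{69} - 35764}{33378 + \left(11709 - 13050\right)} = - \frac{2488964}{69 \left(33378 - 1341\right)} = - \frac{2488964}{69 \cdot 32037} = \left(- \frac{2488964}{69}\right) \frac{1}{32037} = - \frac{2488964}{2210553}$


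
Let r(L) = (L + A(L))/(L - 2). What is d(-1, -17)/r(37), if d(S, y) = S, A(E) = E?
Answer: -35/74 ≈ -0.47297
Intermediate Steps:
r(L) = 2*L/(-2 + L) (r(L) = (L + L)/(L - 2) = (2*L)/(-2 + L) = 2*L/(-2 + L))
d(-1, -17)/r(37) = -1/(2*37/(-2 + 37)) = -1/(2*37/35) = -1/(2*37*(1/35)) = -1/74/35 = -1*35/74 = -35/74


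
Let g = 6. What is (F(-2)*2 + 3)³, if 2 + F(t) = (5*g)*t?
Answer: -1771561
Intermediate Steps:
F(t) = -2 + 30*t (F(t) = -2 + (5*6)*t = -2 + 30*t)
(F(-2)*2 + 3)³ = ((-2 + 30*(-2))*2 + 3)³ = ((-2 - 60)*2 + 3)³ = (-62*2 + 3)³ = (-124 + 3)³ = (-121)³ = -1771561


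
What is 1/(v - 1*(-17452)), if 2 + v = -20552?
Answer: -1/3102 ≈ -0.00032237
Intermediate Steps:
v = -20554 (v = -2 - 20552 = -20554)
1/(v - 1*(-17452)) = 1/(-20554 - 1*(-17452)) = 1/(-20554 + 17452) = 1/(-3102) = -1/3102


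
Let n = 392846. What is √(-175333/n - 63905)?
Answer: I*√9862398422618698/392846 ≈ 252.8*I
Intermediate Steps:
√(-175333/n - 63905) = √(-175333/392846 - 63905) = √(-25104998963/392846) = I*√9862398422618698/392846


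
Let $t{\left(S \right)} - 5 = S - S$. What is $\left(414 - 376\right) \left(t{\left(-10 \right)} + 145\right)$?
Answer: $5700$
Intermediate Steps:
$t{\left(S \right)} = 5$ ($t{\left(S \right)} = 5 + \left(S - S\right) = 5 + 0 = 5$)
$\left(414 - 376\right) \left(t{\left(-10 \right)} + 145\right) = \left(414 - 376\right) \left(5 + 145\right) = 38 \cdot 150 = 5700$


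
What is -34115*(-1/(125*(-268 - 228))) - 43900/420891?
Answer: -3416099293/5219048400 ≈ -0.65454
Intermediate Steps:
-34115*(-1/(125*(-268 - 228))) - 43900/420891 = -34115/((-125*(-496))) - 43900*1/420891 = -34115/62000 - 43900/420891 = -34115*1/62000 - 43900/420891 = -6823/12400 - 43900/420891 = -3416099293/5219048400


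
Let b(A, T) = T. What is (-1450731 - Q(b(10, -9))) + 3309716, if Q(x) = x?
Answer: 1858994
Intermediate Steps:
(-1450731 - Q(b(10, -9))) + 3309716 = (-1450731 - 1*(-9)) + 3309716 = (-1450731 + 9) + 3309716 = -1450722 + 3309716 = 1858994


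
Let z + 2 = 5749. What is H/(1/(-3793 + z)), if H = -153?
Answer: -298962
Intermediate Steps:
z = 5747 (z = -2 + 5749 = 5747)
H/(1/(-3793 + z)) = -153/(1/(-3793 + 5747)) = -153/(1/1954) = -153/1/1954 = -153*1954 = -298962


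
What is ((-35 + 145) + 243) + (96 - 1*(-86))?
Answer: 535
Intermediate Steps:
((-35 + 145) + 243) + (96 - 1*(-86)) = (110 + 243) + (96 + 86) = 353 + 182 = 535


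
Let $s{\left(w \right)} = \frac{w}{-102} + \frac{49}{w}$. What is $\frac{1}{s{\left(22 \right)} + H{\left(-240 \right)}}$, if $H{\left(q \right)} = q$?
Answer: $- \frac{1122}{267023} \approx -0.0042019$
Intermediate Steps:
$s{\left(w \right)} = \frac{49}{w} - \frac{w}{102}$ ($s{\left(w \right)} = w \left(- \frac{1}{102}\right) + \frac{49}{w} = - \frac{w}{102} + \frac{49}{w} = \frac{49}{w} - \frac{w}{102}$)
$\frac{1}{s{\left(22 \right)} + H{\left(-240 \right)}} = \frac{1}{\left(\frac{49}{22} - \frac{11}{51}\right) - 240} = \frac{1}{\frac{2257}{1122} - 240} = \frac{1}{- \frac{267023}{1122}} = - \frac{1122}{267023}$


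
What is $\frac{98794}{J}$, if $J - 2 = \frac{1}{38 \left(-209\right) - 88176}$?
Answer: $\frac{9495881692}{192235} \approx 49397.0$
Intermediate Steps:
$J = \frac{192235}{96118}$ ($J = 2 + \frac{1}{38 \left(-209\right) - 88176} = 2 + \frac{1}{-7942 - 88176} = 2 + \frac{1}{-96118} = 2 - \frac{1}{96118} = \frac{192235}{96118} \approx 2.0$)
$\frac{98794}{J} = \frac{98794}{\frac{192235}{96118}} = 98794 \cdot \frac{96118}{192235} = \frac{9495881692}{192235}$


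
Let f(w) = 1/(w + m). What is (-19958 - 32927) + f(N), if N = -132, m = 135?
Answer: -158654/3 ≈ -52885.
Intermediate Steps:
f(w) = 1/(135 + w) (f(w) = 1/(w + 135) = 1/(135 + w))
(-19958 - 32927) + f(N) = (-19958 - 32927) + 1/(135 - 132) = -52885 + 1/3 = -158654/3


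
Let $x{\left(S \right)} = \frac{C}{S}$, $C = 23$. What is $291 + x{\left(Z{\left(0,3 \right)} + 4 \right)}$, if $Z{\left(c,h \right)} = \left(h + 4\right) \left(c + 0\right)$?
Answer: $\frac{1187}{4} \approx 296.75$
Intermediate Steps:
$Z{\left(c,h \right)} = c \left(4 + h\right)$ ($Z{\left(c,h \right)} = \left(4 + h\right) c = c \left(4 + h\right)$)
$x{\left(S \right)} = \frac{23}{S}$
$291 + x{\left(Z{\left(0,3 \right)} + 4 \right)} = 291 + \frac{23}{0 \left(4 + 3\right) + 4} = 291 + \frac{23}{0 \cdot 7 + 4} = 291 + \frac{23}{0 + 4} = 291 + \frac{23}{4} = \frac{1187}{4}$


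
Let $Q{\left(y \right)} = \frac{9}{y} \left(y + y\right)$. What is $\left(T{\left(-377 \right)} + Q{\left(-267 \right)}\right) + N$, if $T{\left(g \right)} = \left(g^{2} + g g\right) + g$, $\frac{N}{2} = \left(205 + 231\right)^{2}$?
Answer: $664091$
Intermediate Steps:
$N = 380192$ ($N = 2 \left(205 + 231\right)^{2} = 2 \cdot 436^{2} = 2 \cdot 190096 = 380192$)
$Q{\left(y \right)} = 18$ ($Q{\left(y \right)} = \frac{9}{y} 2 y = 18$)
$T{\left(g \right)} = g + 2 g^{2}$ ($T{\left(g \right)} = \left(g^{2} + g^{2}\right) + g = 2 g^{2} + g = g + 2 g^{2}$)
$\left(T{\left(-377 \right)} + Q{\left(-267 \right)}\right) + N = \left(- 377 \left(1 + 2 \left(-377\right)\right) + 18\right) + 380192 = \left(- 377 \left(1 - 754\right) + 18\right) + 380192 = \left(\left(-377\right) \left(-753\right) + 18\right) + 380192 = \left(283881 + 18\right) + 380192 = 283899 + 380192 = 664091$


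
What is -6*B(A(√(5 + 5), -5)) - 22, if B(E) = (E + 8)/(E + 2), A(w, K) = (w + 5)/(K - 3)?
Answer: -2092/37 - 96*√10/37 ≈ -64.745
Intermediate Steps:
A(w, K) = (5 + w)/(-3 + K)
B(E) = (8 + E)/(2 + E)
-6*B(A(√(5 + 5), -5)) - 22 = -6*(8 + (5 + √(5 + 5))/(-3 - 5))/(2 + (5 + √(5 + 5))/(-3 - 5)) - 22 = -6*(8 + (5 + √10)/(-8))/(2 + (5 + √10)/(-8)) - 22 = -6*(8 - (5 + √10)/8)/(2 - (5 + √10)/8) - 22 = -6*(8 + (-5/8 - √10/8))/(2 + (-5/8 - √10/8)) - 22 = -6*(59/8 - √10/8)/(11/8 - √10/8) - 22 = -22 - 6*(59/8 - √10/8)/(11/8 - √10/8)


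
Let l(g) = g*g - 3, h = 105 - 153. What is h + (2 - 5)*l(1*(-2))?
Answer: -51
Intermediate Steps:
h = -48
l(g) = -3 + g**2 (l(g) = g**2 - 3 = -3 + g**2)
h + (2 - 5)*l(1*(-2)) = -48 + (2 - 5)*(-3 + (1*(-2))**2) = -48 - 3*(-3 + (-2)**2) = -48 - 3*(-3 + 4) = -48 - 3*1 = -48 - 3 = -51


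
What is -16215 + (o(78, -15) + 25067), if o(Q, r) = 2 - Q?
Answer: 8776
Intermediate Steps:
-16215 + (o(78, -15) + 25067) = -16215 + ((2 - 1*78) + 25067) = -16215 + ((2 - 78) + 25067) = -16215 + (-76 + 25067) = -16215 + 24991 = 8776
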